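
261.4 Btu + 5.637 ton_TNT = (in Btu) 2.235e+07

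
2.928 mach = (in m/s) 997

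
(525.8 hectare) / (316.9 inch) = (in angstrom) 6.532e+15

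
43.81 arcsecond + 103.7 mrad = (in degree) 5.954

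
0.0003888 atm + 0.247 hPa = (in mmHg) 0.4808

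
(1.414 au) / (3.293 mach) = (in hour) 5.24e+04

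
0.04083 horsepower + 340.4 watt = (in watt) 370.8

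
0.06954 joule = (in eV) 4.34e+17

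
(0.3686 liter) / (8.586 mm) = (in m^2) 0.04293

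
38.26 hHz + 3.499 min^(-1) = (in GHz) 3.826e-06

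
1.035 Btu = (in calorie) 261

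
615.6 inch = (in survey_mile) 0.009716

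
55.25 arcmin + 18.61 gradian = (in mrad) 308.4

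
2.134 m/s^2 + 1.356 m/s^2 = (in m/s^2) 3.49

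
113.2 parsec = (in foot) 1.146e+19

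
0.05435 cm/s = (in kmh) 0.001957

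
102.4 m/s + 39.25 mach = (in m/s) 1.347e+04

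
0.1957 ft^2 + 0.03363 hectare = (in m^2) 336.3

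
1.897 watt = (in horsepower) 0.002544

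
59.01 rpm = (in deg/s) 354.1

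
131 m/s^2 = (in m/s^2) 131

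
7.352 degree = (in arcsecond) 2.647e+04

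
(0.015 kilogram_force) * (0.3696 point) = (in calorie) 4.584e-06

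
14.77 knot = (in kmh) 27.35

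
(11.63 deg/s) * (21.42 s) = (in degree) 249.1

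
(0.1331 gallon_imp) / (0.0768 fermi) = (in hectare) 7.879e+08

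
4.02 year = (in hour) 3.522e+04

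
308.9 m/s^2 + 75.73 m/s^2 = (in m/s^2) 384.6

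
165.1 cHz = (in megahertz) 1.651e-06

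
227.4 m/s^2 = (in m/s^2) 227.4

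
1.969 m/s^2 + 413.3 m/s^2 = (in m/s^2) 415.3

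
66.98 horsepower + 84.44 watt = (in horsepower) 67.09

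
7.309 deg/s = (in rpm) 1.218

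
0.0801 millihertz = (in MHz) 8.01e-11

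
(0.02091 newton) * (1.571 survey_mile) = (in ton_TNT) 1.264e-08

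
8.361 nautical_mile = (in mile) 9.622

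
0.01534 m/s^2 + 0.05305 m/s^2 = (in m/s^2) 0.06839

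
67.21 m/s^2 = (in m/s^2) 67.21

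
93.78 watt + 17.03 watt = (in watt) 110.8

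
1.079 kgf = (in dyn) 1.058e+06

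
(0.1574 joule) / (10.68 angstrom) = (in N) 1.474e+08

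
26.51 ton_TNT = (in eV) 6.923e+29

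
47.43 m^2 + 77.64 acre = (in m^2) 3.142e+05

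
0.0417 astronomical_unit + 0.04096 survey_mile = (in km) 6.238e+06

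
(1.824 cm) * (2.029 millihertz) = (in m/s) 3.701e-05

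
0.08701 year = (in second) 2.744e+06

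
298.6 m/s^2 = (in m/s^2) 298.6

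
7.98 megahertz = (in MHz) 7.98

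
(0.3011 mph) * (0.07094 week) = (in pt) 1.637e+07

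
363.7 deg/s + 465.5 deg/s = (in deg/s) 829.2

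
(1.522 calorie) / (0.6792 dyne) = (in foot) 3.076e+06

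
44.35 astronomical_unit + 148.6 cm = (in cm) 6.635e+14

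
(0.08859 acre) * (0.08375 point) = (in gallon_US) 2.798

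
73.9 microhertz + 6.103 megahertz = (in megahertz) 6.103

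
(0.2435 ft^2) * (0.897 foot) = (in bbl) 0.0389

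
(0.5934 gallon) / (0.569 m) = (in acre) 9.755e-07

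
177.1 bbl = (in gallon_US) 7438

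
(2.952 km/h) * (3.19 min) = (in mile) 0.09752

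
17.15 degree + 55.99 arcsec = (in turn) 0.04768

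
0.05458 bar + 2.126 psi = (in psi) 2.918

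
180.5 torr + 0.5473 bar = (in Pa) 7.879e+04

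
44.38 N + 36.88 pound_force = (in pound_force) 46.86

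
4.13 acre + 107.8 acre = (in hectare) 45.3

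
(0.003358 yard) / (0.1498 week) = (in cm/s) 3.389e-06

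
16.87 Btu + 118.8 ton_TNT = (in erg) 4.971e+18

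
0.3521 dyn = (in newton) 3.521e-06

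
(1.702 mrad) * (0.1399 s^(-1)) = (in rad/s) 0.0002381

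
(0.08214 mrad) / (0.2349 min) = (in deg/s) 0.0003339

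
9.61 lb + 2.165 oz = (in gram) 4420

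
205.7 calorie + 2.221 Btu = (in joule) 3204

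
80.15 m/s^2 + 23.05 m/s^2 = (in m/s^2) 103.2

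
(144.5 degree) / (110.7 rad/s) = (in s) 0.02278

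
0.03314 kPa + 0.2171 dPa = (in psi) 0.00481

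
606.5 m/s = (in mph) 1357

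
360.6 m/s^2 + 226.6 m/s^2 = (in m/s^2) 587.2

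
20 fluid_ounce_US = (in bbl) 0.00372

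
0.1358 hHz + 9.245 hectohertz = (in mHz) 9.381e+05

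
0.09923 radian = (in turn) 0.01579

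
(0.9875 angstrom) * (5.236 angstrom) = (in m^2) 5.171e-20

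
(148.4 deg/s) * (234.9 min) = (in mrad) 3.65e+07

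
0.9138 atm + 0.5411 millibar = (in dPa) 9.264e+05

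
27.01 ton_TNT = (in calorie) 2.701e+10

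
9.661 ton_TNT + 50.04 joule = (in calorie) 9.661e+09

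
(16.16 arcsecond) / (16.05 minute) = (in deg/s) 4.661e-06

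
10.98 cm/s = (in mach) 0.0003225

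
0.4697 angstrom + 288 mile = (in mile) 288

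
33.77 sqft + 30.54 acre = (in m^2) 1.236e+05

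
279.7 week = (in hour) 4.699e+04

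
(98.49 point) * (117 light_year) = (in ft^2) 4.14e+17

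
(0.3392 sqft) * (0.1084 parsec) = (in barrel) 6.63e+14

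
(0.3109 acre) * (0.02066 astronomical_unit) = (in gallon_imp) 8.554e+14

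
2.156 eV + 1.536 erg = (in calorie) 3.671e-08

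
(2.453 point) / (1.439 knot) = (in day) 1.353e-08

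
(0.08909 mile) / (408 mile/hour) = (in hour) 0.0002184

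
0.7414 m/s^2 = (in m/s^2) 0.7414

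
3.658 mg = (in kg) 3.658e-06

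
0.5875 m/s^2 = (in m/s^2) 0.5875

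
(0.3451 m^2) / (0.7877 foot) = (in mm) 1437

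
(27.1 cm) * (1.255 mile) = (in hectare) 0.05473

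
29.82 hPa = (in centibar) 2.982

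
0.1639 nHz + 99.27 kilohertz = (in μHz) 9.927e+10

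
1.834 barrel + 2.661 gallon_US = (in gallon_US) 79.69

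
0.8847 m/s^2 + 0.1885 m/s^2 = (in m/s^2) 1.073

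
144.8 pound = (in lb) 144.8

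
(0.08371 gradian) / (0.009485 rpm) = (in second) 1.324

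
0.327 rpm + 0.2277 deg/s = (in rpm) 0.3649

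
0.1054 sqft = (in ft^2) 0.1054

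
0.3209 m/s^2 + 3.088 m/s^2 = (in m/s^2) 3.409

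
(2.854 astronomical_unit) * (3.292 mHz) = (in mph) 3.144e+09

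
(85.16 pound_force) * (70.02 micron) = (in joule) 0.02652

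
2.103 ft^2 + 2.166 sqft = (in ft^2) 4.269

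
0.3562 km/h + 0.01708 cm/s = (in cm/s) 9.912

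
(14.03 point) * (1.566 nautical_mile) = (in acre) 0.003547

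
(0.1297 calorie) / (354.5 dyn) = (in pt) 4.339e+05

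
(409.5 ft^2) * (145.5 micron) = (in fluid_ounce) 187.2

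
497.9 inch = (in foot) 41.49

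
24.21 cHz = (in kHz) 0.0002421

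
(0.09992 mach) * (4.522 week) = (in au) 0.000622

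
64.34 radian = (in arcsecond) 1.327e+07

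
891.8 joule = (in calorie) 213.1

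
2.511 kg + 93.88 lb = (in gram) 4.509e+04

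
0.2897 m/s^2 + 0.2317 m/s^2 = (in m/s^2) 0.5214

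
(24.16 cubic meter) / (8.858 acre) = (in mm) 0.674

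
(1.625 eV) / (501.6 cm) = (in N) 5.19e-20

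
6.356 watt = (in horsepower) 0.008524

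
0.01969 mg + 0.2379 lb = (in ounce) 3.806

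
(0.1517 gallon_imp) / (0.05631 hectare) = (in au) 8.187e-18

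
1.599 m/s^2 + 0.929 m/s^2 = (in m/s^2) 2.528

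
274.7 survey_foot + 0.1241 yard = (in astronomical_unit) 5.605e-10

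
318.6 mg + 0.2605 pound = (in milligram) 1.185e+05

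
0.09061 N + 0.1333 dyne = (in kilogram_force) 0.00924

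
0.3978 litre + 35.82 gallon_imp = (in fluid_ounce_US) 5520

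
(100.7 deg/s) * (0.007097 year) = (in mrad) 3.934e+08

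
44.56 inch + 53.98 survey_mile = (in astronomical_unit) 5.807e-07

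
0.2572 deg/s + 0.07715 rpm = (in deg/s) 0.7201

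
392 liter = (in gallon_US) 103.6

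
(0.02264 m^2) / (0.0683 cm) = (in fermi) 3.315e+16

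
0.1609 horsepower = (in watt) 120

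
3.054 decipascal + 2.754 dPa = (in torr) 0.004356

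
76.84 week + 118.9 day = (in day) 656.8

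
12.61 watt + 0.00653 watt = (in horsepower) 0.01692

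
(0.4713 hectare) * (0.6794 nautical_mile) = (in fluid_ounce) 2.005e+11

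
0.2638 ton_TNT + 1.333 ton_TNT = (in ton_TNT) 1.597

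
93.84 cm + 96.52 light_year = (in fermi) 9.131e+32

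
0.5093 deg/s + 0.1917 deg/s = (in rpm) 0.1168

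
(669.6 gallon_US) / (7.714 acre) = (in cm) 0.00812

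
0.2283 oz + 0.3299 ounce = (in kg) 0.01582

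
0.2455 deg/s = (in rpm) 0.04092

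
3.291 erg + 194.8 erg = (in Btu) 1.878e-08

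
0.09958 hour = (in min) 5.975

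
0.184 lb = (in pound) 0.184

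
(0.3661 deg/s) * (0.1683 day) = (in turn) 14.79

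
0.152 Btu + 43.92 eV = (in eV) 1.001e+21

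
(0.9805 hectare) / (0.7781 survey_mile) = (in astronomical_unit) 5.234e-11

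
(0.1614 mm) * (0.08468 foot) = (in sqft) 4.484e-05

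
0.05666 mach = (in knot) 37.5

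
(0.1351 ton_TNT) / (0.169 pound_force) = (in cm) 7.519e+10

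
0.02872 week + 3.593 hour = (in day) 0.3507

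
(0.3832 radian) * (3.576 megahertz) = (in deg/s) 7.851e+07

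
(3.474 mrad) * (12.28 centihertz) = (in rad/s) 0.0004266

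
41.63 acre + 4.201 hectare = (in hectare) 21.05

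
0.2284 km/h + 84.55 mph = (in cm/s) 3786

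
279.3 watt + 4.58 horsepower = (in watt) 3695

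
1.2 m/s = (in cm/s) 120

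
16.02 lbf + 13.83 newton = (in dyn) 8.509e+06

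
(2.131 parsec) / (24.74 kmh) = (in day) 1.107e+11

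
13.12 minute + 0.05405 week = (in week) 0.05535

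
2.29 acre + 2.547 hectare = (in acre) 8.584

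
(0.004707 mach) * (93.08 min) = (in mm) 8.951e+06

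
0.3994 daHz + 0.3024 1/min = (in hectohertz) 0.03999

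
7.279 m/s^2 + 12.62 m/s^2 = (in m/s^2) 19.9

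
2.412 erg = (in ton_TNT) 5.765e-17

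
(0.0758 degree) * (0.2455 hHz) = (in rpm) 0.3101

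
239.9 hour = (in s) 8.636e+05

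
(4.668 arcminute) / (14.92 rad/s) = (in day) 1.053e-09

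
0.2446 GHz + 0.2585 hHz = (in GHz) 0.2446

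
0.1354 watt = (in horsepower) 0.0001816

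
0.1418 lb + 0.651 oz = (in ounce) 2.92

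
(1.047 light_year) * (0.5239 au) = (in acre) 1.918e+23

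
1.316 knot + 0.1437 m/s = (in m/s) 0.8207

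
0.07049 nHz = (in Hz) 7.049e-11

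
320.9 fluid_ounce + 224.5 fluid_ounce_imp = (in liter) 15.87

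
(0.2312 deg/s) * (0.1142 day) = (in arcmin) 1.369e+05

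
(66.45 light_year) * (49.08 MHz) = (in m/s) 3.085e+25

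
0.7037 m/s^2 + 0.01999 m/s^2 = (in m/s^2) 0.7237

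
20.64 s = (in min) 0.344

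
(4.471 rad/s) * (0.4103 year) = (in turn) 9.207e+06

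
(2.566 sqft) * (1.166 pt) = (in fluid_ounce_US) 3.316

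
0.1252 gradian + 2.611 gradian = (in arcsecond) 8865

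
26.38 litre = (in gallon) 6.969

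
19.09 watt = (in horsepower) 0.0256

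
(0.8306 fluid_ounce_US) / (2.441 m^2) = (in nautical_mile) 5.434e-09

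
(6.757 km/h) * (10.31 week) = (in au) 7.823e-05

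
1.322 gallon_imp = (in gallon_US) 1.588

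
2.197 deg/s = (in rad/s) 0.03834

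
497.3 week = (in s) 3.008e+08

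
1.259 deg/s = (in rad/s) 0.02197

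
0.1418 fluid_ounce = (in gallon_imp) 0.0009224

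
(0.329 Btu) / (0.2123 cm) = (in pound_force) 3.676e+04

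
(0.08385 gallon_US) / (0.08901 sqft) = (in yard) 0.04198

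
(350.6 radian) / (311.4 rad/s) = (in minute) 0.01876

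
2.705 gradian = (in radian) 0.04249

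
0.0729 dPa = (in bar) 7.29e-08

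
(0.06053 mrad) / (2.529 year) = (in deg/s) 4.348e-11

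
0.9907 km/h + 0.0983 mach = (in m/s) 33.75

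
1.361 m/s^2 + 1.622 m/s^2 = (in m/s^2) 2.983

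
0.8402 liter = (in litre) 0.8402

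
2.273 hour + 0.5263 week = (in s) 3.265e+05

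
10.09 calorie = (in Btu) 0.04001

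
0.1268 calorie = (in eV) 3.311e+18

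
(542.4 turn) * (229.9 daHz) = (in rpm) 7.482e+07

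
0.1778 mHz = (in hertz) 0.0001778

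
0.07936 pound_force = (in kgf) 0.036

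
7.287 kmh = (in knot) 3.935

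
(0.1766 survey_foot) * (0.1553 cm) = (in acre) 2.066e-08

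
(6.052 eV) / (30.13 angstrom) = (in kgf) 3.282e-11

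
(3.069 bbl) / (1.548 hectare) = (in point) 0.08935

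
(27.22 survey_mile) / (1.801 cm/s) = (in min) 4.054e+04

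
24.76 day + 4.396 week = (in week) 7.933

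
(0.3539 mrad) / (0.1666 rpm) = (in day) 2.348e-07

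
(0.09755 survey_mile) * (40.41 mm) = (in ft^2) 68.29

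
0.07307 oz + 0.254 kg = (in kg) 0.2561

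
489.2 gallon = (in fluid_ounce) 6.262e+04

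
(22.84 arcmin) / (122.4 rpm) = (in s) 0.0005183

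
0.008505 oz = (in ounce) 0.008505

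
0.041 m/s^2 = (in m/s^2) 0.041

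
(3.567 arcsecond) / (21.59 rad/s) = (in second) 8.01e-07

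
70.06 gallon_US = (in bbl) 1.668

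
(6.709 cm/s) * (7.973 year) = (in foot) 5.534e+07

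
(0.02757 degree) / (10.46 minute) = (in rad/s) 7.667e-07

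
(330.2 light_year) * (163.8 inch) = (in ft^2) 1.399e+20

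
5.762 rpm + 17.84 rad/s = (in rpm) 176.1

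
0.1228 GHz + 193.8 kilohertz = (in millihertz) 1.23e+11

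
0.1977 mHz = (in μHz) 197.7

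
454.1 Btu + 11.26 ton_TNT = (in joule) 4.711e+10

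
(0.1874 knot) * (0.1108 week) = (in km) 6.46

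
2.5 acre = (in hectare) 1.012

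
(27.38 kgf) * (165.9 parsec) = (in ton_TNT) 3.285e+11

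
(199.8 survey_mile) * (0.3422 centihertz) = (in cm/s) 1.1e+05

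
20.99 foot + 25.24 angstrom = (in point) 1.814e+04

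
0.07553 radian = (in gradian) 4.808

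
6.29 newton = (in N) 6.29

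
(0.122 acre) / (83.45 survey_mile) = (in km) 3.676e-06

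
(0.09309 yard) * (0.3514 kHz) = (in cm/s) 2991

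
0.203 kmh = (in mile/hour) 0.1261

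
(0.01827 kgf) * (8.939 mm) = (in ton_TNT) 3.828e-13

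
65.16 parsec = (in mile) 1.249e+15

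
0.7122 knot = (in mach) 0.001076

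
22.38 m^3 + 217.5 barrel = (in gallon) 1.505e+04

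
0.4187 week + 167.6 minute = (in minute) 4388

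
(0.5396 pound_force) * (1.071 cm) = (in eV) 1.604e+17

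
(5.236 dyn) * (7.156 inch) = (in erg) 95.17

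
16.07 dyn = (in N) 0.0001607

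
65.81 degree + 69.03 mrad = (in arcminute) 4186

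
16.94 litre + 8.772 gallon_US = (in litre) 50.15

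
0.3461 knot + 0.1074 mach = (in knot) 71.43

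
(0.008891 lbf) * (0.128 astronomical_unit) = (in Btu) 7.178e+05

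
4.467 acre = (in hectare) 1.808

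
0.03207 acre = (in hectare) 0.01298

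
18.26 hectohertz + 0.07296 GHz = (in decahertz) 7.296e+06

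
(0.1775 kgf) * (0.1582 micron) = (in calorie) 6.582e-08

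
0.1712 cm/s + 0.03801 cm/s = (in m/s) 0.002092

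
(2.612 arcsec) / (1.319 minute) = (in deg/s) 9.168e-06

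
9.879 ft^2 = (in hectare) 9.178e-05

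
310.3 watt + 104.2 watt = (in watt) 414.5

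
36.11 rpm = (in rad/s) 3.781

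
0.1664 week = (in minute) 1677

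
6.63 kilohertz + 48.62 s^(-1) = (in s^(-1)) 6679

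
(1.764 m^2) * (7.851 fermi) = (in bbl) 8.711e-14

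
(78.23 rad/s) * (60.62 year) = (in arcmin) 5.141e+14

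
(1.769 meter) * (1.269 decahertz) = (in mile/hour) 50.22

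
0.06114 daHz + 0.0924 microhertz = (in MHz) 6.114e-07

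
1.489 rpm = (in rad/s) 0.1559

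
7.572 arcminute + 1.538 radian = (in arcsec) 3.177e+05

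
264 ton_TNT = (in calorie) 2.64e+11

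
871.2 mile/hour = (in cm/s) 3.895e+04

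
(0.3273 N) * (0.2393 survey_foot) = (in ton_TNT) 5.706e-12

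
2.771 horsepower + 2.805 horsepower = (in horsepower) 5.576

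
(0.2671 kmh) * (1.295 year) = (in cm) 3.03e+08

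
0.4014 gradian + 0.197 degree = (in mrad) 9.743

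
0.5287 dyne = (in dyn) 0.5287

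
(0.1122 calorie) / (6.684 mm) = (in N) 70.23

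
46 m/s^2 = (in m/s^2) 46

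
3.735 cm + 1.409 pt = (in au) 2.53e-13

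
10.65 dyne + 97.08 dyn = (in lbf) 0.0002422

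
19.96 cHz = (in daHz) 0.01996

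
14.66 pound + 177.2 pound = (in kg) 87.03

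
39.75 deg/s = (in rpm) 6.625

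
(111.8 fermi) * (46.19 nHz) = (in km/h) 1.859e-20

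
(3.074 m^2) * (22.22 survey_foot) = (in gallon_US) 5500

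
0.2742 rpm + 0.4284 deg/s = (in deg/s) 2.074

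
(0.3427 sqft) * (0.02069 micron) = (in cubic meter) 6.587e-10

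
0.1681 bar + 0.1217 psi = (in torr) 132.4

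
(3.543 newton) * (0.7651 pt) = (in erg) 9563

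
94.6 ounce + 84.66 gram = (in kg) 2.767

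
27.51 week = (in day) 192.6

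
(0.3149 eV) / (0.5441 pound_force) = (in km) 2.085e-23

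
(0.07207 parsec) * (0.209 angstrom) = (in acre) 11.49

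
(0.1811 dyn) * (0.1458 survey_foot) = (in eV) 5.023e+11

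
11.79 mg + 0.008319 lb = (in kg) 0.003785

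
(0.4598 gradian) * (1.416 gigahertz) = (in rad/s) 1.023e+07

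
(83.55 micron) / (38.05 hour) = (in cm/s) 6.099e-08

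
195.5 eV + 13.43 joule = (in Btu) 0.01273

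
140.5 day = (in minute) 2.023e+05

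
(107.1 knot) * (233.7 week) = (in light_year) 8.231e-07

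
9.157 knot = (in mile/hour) 10.54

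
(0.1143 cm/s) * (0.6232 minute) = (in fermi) 4.274e+13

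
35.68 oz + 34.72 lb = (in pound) 36.95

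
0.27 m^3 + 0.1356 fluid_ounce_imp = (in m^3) 0.27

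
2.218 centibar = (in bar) 0.02218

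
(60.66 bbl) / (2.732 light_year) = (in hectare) 3.731e-20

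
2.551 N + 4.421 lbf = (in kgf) 2.265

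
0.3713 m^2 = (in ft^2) 3.997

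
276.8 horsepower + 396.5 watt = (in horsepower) 277.3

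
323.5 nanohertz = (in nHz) 323.5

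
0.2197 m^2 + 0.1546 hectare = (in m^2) 1546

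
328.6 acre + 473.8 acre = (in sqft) 3.495e+07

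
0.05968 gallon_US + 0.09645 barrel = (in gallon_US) 4.111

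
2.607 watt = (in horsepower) 0.003496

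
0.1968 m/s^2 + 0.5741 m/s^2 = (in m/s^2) 0.7709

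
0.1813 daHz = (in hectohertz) 0.01813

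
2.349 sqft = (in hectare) 2.182e-05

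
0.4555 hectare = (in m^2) 4555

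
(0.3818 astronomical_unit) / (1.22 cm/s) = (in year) 1.485e+05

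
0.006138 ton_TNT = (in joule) 2.568e+07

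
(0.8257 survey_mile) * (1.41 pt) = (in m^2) 0.661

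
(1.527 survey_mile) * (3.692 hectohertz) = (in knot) 1.764e+06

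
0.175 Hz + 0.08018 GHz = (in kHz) 8.018e+04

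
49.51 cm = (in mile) 0.0003076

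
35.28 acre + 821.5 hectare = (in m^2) 8.358e+06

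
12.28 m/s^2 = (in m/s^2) 12.28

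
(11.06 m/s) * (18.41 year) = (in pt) 1.82e+13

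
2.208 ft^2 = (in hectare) 2.051e-05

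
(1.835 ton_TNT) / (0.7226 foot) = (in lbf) 7.837e+09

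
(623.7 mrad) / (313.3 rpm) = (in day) 2.2e-07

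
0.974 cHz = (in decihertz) 0.0974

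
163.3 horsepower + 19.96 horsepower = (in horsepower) 183.3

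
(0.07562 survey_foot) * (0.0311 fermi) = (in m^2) 7.168e-19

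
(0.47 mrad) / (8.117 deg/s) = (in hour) 9.216e-07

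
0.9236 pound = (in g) 418.9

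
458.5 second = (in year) 1.454e-05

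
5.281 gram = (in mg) 5281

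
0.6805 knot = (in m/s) 0.3501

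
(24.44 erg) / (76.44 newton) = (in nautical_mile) 1.726e-11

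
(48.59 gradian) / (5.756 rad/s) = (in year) 4.205e-09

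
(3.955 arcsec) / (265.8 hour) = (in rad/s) 2.004e-11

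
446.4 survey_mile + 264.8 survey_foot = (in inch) 2.829e+07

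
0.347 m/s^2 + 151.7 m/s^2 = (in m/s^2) 152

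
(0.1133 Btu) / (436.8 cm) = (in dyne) 2.737e+06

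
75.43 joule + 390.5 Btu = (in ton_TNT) 9.849e-05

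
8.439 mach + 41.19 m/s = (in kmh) 1.049e+04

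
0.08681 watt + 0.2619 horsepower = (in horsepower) 0.262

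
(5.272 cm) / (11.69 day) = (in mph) 1.168e-07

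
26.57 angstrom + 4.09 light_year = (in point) 1.097e+20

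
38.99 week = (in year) 0.7478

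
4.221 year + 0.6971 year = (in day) 1795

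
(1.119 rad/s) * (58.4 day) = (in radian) 5.646e+06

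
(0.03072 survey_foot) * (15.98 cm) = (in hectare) 1.496e-07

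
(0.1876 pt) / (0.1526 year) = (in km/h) 4.951e-11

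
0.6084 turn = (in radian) 3.823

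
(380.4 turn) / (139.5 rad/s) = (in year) 5.433e-07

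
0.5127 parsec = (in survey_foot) 5.19e+16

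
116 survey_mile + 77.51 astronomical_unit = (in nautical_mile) 6.261e+09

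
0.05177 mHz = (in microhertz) 51.77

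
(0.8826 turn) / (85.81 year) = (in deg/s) 1.174e-07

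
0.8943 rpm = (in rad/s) 0.09365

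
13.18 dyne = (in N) 0.0001318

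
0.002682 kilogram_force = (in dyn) 2630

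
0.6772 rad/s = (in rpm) 6.467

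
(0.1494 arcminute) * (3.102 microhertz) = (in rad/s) 1.348e-10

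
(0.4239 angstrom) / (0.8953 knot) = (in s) 9.204e-11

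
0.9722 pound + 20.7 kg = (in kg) 21.14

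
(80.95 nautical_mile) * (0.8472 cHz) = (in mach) 3.73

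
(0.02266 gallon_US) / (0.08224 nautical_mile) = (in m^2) 5.632e-07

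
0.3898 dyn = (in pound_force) 8.763e-07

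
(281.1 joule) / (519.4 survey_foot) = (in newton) 1.776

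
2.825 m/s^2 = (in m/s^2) 2.825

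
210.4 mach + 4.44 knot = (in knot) 1.393e+05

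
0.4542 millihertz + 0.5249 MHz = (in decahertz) 5.249e+04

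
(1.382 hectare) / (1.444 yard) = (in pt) 2.967e+07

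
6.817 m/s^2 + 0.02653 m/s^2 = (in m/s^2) 6.844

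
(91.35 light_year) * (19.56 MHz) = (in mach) 4.965e+22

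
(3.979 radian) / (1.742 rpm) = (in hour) 0.006059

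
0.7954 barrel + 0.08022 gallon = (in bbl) 0.7973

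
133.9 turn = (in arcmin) 2.892e+06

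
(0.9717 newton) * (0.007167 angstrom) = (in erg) 6.964e-06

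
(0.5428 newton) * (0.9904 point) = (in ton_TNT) 4.533e-14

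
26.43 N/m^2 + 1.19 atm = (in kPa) 120.6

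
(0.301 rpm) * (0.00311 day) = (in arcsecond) 1.747e+06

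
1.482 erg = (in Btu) 1.405e-10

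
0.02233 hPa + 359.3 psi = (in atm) 24.45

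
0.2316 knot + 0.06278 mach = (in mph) 48.08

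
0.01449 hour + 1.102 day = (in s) 9.526e+04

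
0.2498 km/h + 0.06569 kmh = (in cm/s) 8.764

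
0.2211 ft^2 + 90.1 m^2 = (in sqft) 970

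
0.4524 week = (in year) 0.008676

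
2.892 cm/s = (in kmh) 0.1041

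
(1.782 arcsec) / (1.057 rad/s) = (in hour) 2.27e-09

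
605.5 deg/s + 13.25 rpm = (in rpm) 114.2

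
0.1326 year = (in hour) 1162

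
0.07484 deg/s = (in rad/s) 0.001306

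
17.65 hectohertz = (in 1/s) 1765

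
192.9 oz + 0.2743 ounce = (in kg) 5.476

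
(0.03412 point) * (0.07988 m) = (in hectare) 9.615e-11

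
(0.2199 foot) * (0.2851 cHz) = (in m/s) 0.0001911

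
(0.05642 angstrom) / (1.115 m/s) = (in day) 5.857e-17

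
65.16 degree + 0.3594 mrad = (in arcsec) 2.347e+05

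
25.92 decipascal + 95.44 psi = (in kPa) 658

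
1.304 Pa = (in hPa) 0.01304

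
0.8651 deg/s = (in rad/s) 0.0151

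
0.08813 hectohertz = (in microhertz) 8.813e+06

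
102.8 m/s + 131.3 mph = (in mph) 361.3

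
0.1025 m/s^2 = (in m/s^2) 0.1025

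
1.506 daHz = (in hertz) 15.06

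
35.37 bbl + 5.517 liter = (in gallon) 1487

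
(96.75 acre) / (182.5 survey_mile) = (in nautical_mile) 0.0007198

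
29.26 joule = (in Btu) 0.02773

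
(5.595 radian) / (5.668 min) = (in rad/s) 0.01645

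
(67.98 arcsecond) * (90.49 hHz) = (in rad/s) 2.982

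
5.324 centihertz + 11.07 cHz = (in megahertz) 1.639e-07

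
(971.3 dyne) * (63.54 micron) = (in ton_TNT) 1.475e-16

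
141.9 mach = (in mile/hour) 1.081e+05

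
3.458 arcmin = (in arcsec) 207.5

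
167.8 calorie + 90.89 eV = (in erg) 7.021e+09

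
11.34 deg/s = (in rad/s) 0.1979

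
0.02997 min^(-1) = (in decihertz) 0.004995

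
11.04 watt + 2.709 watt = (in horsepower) 0.01844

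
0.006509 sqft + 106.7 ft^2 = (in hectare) 0.0009913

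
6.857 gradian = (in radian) 0.1077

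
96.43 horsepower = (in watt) 7.191e+04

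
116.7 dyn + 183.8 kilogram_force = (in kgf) 183.8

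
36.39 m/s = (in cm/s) 3639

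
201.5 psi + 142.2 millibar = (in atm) 13.85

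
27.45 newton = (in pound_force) 6.171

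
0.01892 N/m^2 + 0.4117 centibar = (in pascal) 411.7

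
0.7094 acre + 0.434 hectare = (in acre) 1.782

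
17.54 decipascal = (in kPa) 0.001754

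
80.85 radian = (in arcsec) 1.668e+07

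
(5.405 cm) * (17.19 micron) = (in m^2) 9.291e-07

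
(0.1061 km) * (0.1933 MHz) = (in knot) 3.987e+07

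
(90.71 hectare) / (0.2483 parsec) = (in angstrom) 1.184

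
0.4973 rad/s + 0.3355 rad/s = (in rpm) 7.953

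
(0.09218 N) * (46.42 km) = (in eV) 2.671e+22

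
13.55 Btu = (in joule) 1.43e+04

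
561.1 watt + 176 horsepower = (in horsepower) 176.8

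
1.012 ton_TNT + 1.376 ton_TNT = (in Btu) 9.47e+06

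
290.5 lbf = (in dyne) 1.292e+08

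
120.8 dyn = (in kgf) 0.0001232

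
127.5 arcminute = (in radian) 0.03709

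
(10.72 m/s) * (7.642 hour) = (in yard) 3.225e+05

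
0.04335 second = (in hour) 1.204e-05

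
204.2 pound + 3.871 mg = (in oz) 3267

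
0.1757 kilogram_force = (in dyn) 1.723e+05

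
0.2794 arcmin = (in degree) 0.004657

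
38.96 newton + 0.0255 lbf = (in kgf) 3.984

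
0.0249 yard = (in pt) 64.54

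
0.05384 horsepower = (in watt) 40.15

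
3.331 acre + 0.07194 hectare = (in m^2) 1.42e+04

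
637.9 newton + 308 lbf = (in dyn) 2.008e+08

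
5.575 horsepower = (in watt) 4157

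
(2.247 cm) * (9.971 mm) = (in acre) 5.536e-08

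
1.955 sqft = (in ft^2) 1.955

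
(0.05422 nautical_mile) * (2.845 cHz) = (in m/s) 2.857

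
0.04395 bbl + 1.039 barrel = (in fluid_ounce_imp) 6060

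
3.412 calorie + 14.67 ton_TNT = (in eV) 3.831e+29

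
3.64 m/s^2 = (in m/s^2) 3.64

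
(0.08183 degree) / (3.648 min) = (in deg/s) 0.0003739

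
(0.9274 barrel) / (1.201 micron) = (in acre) 30.34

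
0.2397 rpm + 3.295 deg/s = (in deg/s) 4.733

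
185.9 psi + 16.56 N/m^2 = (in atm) 12.65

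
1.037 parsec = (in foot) 1.05e+17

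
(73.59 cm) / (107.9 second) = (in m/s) 0.00682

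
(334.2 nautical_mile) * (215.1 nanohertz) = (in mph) 0.2978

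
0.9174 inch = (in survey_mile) 1.448e-05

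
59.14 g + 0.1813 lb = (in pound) 0.3117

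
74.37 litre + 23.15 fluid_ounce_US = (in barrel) 0.4721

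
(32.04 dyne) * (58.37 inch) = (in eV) 2.965e+15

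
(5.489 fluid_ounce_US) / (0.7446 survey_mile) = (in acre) 3.347e-11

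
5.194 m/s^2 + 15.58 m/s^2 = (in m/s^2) 20.77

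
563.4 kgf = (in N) 5525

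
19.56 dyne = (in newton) 0.0001956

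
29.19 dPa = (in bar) 2.919e-05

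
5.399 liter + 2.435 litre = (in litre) 7.834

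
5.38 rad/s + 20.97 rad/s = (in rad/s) 26.35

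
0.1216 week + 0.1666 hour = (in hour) 20.6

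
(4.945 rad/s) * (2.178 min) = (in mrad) 6.462e+05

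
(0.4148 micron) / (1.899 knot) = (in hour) 1.179e-10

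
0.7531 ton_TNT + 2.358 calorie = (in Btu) 2.987e+06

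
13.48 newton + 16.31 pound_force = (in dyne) 8.603e+06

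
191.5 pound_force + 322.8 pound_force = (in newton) 2288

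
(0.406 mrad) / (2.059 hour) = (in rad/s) 5.477e-08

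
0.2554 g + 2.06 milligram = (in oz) 0.009082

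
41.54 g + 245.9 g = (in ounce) 10.14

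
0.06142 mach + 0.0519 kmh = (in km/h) 75.34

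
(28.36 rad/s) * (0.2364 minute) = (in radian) 402.3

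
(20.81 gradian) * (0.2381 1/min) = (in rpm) 0.01239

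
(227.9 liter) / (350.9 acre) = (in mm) 0.0001605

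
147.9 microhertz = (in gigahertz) 1.479e-13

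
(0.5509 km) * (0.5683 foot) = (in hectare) 0.009543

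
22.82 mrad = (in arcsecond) 4707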